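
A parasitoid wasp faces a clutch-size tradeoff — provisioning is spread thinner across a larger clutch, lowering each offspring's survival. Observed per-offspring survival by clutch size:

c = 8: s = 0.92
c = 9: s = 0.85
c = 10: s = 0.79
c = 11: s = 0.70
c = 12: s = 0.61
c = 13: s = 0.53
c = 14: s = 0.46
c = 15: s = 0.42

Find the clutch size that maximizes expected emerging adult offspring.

Expected emerging adult offspring = c × s(c):
  c=8: 8 × 0.92 = 7.360
  c=9: 9 × 0.85 = 7.650
  c=10: 10 × 0.79 = 7.900
  c=11: 11 × 0.70 = 7.700
  c=12: 12 × 0.61 = 7.320
  c=13: 13 × 0.53 = 6.890
  c=14: 14 × 0.46 = 6.440
  c=15: 15 × 0.42 = 6.300
Maximum at c = 10 (7.900 emerging adult offspring).

10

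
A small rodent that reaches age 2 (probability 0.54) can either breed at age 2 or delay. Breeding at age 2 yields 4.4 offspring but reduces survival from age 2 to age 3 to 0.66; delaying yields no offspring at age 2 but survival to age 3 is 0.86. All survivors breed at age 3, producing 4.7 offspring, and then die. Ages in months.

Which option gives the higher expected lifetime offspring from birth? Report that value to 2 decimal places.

breed at age 2: R₀ = 0.54 × (4.4 + 0.66 × 4.7) = 0.54 × 7.5020 = 4.0511
delay to age 3: R₀ = 0.54 × (0.86 × 4.7) = 0.54 × 4.0420 = 2.1827
Higher: breed at age 2 (4.0511).

4.05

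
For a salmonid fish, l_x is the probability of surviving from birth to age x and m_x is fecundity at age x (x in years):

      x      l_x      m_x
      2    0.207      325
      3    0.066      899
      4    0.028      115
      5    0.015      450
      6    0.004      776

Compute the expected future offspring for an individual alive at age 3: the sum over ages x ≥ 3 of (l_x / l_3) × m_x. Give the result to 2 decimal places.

1097.09

l_3 = 0.066. Conditional survival from age 3 to x is l_x / l_3.
  x=3: (0.066/0.066) × 899 = 899.0000
  x=4: (0.028/0.066) × 115 = 48.7879
  x=5: (0.015/0.066) × 450 = 102.2727
  x=6: (0.004/0.066) × 776 = 47.0303
Sum = 899.0000 + 48.7879 + 102.2727 + 47.0303 = 1097.0909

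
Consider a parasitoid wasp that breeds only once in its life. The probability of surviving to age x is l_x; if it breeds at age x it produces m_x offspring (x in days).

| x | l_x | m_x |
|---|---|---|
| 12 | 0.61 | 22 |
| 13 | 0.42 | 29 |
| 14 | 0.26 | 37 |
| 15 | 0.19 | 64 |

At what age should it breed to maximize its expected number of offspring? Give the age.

Expected offspring if breeding at age x = l_x × m_x:
  age 12: 0.61 × 22 = 13.420
  age 13: 0.42 × 29 = 12.180
  age 14: 0.26 × 37 = 9.620
  age 15: 0.19 × 64 = 12.160
Maximum at age 12 (13.420).

12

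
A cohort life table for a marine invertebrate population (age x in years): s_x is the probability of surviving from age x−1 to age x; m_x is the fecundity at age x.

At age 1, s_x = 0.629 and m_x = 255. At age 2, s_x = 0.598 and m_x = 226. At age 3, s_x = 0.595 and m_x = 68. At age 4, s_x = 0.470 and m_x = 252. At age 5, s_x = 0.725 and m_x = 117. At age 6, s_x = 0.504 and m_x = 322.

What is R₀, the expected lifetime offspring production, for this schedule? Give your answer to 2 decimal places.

308.43

Survivorship from birth: l_x = s_1·s_2·…·s_x.
  l_1 = 0.62900
  l_2 = 0.37614
  l_3 = 0.22380
  l_4 = 0.10519
  l_5 = 0.07626
  l_6 = 0.03844
R₀ = Σ l_x m_x:
  age 1: 0.62900 × 255 = 160.3950
  age 2: 0.37614 × 226 = 85.0076
  age 3: 0.22380 × 68 = 15.2184
  age 4: 0.10519 × 252 = 26.5079
  age 5: 0.07626 × 117 = 8.9224
  age 6: 0.03844 × 322 = 12.3777
R₀ = 160.3950 + 85.0076 + 15.2184 + 26.5079 + 8.9224 + 12.3777 = 308.4290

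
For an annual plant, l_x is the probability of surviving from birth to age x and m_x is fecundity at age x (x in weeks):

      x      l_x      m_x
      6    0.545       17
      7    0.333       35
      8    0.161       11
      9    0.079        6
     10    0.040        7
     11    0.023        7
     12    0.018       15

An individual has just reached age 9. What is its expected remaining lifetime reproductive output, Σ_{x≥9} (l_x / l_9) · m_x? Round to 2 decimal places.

l_9 = 0.079. Conditional survival from age 9 to x is l_x / l_9.
  x=9: (0.079/0.079) × 6 = 6.0000
  x=10: (0.040/0.079) × 7 = 3.5443
  x=11: (0.023/0.079) × 7 = 2.0380
  x=12: (0.018/0.079) × 15 = 3.4177
Sum = 6.0000 + 3.5443 + 2.0380 + 3.4177 = 15.0000

15.00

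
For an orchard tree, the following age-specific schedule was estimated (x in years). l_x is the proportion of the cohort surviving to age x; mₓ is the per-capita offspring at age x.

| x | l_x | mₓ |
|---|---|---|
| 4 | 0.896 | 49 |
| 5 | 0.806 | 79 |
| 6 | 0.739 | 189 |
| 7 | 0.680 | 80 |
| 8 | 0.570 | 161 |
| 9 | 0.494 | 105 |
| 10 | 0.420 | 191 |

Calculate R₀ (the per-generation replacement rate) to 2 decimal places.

R₀ = Σ l_x mₓ:
  age 4: 0.896 × 49 = 43.9040
  age 5: 0.806 × 79 = 63.6740
  age 6: 0.739 × 189 = 139.6710
  age 7: 0.680 × 80 = 54.4000
  age 8: 0.570 × 161 = 91.7700
  age 9: 0.494 × 105 = 51.8700
  age 10: 0.420 × 191 = 80.2200
R₀ = 43.9040 + 63.6740 + 139.6710 + 54.4000 + 91.7700 + 51.8700 + 80.2200 = 525.5090

525.51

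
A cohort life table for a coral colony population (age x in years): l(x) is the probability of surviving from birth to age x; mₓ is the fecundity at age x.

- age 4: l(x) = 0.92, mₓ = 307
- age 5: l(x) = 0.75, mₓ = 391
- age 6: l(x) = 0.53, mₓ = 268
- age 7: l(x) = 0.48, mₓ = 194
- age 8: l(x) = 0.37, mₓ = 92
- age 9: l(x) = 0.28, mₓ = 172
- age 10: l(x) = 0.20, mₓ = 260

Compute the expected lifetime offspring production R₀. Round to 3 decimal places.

R₀ = Σ l(x) mₓ:
  age 4: 0.92 × 307 = 282.4400
  age 5: 0.75 × 391 = 293.2500
  age 6: 0.53 × 268 = 142.0400
  age 7: 0.48 × 194 = 93.1200
  age 8: 0.37 × 92 = 34.0400
  age 9: 0.28 × 172 = 48.1600
  age 10: 0.20 × 260 = 52.0000
R₀ = 282.4400 + 293.2500 + 142.0400 + 93.1200 + 34.0400 + 48.1600 + 52.0000 = 945.0500

945.050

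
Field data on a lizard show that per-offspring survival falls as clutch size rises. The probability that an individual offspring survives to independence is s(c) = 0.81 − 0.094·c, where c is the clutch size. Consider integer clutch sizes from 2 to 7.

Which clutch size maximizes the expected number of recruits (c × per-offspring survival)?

4

Expected recruits = c × s(c):
  c=2: 2 × 0.622 = 1.244
  c=3: 3 × 0.528 = 1.584
  c=4: 4 × 0.434 = 1.736
  c=5: 5 × 0.340 = 1.700
  c=6: 6 × 0.246 = 1.476
  c=7: 7 × 0.152 = 1.064
Maximum at c = 4 (1.736 recruits).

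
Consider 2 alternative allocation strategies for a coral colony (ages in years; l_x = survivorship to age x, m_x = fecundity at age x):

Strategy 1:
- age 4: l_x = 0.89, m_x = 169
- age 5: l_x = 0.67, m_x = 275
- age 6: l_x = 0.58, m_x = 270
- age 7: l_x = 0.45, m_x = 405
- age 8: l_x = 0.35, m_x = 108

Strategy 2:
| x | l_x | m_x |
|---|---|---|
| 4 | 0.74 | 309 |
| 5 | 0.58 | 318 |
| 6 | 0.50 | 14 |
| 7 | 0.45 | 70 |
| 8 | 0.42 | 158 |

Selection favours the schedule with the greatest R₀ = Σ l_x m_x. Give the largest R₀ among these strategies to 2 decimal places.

711.31

Strategy 1: R₀ = 0.89×169 + 0.67×275 + 0.58×270 + 0.45×405 + 0.35×108 = 711.3100
Strategy 2: R₀ = 0.74×309 + 0.58×318 + 0.50×14 + 0.45×70 + 0.42×158 = 517.9600
Highest R₀: strategy 1 with 711.3100.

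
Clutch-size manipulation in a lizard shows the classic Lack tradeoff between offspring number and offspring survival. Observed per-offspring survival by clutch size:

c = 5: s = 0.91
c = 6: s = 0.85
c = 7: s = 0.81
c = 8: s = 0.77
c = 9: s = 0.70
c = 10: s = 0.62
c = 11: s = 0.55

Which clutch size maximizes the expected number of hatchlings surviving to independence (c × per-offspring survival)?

9

Expected hatchlings surviving to independence = c × s(c):
  c=5: 5 × 0.91 = 4.550
  c=6: 6 × 0.85 = 5.100
  c=7: 7 × 0.81 = 5.670
  c=8: 8 × 0.77 = 6.160
  c=9: 9 × 0.70 = 6.300
  c=10: 10 × 0.62 = 6.200
  c=11: 11 × 0.55 = 6.050
Maximum at c = 9 (6.300 hatchlings surviving to independence).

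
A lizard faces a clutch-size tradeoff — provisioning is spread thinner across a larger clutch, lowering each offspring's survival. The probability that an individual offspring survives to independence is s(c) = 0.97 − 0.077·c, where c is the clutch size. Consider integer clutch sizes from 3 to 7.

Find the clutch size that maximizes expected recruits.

Expected recruits = c × s(c):
  c=3: 3 × 0.739 = 2.217
  c=4: 4 × 0.662 = 2.648
  c=5: 5 × 0.585 = 2.925
  c=6: 6 × 0.508 = 3.048
  c=7: 7 × 0.431 = 3.017
Maximum at c = 6 (3.048 recruits).

6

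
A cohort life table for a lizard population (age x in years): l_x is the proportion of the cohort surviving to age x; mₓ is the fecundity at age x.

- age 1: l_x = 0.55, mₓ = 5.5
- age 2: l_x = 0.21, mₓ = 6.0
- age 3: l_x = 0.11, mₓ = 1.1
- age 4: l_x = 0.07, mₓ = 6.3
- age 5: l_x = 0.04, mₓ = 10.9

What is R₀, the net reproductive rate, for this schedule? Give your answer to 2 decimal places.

5.28

R₀ = Σ l_x mₓ:
  age 1: 0.55 × 5.5 = 3.0250
  age 2: 0.21 × 6.0 = 1.2600
  age 3: 0.11 × 1.1 = 0.1210
  age 4: 0.07 × 6.3 = 0.4410
  age 5: 0.04 × 10.9 = 0.4360
R₀ = 3.0250 + 1.2600 + 0.1210 + 0.4410 + 0.4360 = 5.2830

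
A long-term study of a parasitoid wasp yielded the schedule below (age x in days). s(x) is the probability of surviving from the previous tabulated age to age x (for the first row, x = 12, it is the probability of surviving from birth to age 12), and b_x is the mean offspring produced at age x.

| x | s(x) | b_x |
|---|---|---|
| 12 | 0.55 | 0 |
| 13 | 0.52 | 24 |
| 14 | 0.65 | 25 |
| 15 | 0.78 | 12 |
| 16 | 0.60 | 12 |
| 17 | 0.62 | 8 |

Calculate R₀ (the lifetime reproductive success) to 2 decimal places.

Survivorship from birth: l_x = s_12·s_13·…·s_x.
  l_12 = 0.55000
  l_13 = 0.28600
  l_14 = 0.18590
  l_15 = 0.14500
  l_16 = 0.08700
  l_17 = 0.05394
R₀ = Σ l_x b_x:
  age 12: 0.55000 × 0 = 0.0000
  age 13: 0.28600 × 24 = 6.8640
  age 14: 0.18590 × 25 = 4.6475
  age 15: 0.14500 × 12 = 1.7400
  age 16: 0.08700 × 12 = 1.0440
  age 17: 0.05394 × 8 = 0.4315
R₀ = 0.0000 + 6.8640 + 4.6475 + 1.7400 + 1.0440 + 0.4315 = 14.7270

14.73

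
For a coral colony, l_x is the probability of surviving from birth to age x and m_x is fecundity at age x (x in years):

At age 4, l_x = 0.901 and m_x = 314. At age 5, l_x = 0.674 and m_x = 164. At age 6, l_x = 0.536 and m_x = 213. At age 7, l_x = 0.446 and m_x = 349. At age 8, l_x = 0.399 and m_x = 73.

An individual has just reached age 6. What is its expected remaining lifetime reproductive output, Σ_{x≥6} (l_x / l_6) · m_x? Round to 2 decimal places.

l_6 = 0.536. Conditional survival from age 6 to x is l_x / l_6.
  x=6: (0.536/0.536) × 213 = 213.0000
  x=7: (0.446/0.536) × 349 = 290.3993
  x=8: (0.399/0.536) × 73 = 54.3414
Sum = 213.0000 + 290.3993 + 54.3414 = 557.7407

557.74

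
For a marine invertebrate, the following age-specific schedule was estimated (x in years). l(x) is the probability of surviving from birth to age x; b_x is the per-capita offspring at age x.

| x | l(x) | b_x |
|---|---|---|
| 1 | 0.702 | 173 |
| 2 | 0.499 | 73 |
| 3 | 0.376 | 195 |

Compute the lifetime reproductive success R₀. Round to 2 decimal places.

231.19

R₀ = Σ l(x) b_x:
  age 1: 0.702 × 173 = 121.4460
  age 2: 0.499 × 73 = 36.4270
  age 3: 0.376 × 195 = 73.3200
R₀ = 121.4460 + 36.4270 + 73.3200 = 231.1930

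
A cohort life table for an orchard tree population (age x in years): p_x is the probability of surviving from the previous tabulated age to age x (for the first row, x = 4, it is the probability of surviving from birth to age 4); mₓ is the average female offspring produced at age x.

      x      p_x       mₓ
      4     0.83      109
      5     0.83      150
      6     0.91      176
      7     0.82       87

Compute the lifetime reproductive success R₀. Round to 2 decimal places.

Survivorship from birth: l_x = p_4·p_5·…·p_x.
  l_4 = 0.83000
  l_5 = 0.68890
  l_6 = 0.62690
  l_7 = 0.51406
R₀ = Σ l_x mₓ:
  age 4: 0.83000 × 109 = 90.4700
  age 5: 0.68890 × 150 = 103.3350
  age 6: 0.62690 × 176 = 110.3344
  age 7: 0.51406 × 87 = 44.7232
R₀ = 90.4700 + 103.3350 + 110.3344 + 44.7232 = 348.8626

348.86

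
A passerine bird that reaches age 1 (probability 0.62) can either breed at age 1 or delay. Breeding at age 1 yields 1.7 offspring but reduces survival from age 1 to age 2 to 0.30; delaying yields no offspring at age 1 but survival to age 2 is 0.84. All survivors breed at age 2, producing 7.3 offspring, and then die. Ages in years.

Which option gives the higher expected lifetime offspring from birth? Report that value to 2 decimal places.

3.80

breed at age 1: R₀ = 0.62 × (1.7 + 0.30 × 7.3) = 0.62 × 3.8900 = 2.4118
delay to age 2: R₀ = 0.62 × (0.84 × 7.3) = 0.62 × 6.1320 = 3.8018
Higher: delay to age 2 (3.8018).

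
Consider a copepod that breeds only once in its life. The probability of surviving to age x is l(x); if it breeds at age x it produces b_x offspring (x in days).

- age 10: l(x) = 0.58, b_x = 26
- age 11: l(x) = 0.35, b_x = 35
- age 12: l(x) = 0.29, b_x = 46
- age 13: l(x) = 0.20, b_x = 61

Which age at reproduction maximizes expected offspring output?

Expected offspring if breeding at age x = l(x) × b_x:
  age 10: 0.58 × 26 = 15.080
  age 11: 0.35 × 35 = 12.250
  age 12: 0.29 × 46 = 13.340
  age 13: 0.20 × 61 = 12.200
Maximum at age 10 (15.080).

10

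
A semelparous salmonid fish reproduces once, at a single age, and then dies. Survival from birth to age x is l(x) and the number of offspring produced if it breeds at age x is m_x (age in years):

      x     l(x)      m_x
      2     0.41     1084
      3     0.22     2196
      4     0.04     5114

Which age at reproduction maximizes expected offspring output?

3

Expected offspring if breeding at age x = l(x) × m_x:
  age 2: 0.41 × 1084 = 444.440
  age 3: 0.22 × 2196 = 483.120
  age 4: 0.04 × 5114 = 204.560
Maximum at age 3 (483.120).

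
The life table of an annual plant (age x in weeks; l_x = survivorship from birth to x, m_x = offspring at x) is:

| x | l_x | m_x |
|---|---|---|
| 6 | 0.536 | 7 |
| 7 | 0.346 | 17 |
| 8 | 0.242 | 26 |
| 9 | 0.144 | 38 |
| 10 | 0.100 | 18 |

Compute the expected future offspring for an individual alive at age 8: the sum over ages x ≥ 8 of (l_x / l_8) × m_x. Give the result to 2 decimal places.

56.05

l_8 = 0.242. Conditional survival from age 8 to x is l_x / l_8.
  x=8: (0.242/0.242) × 26 = 26.0000
  x=9: (0.144/0.242) × 38 = 22.6116
  x=10: (0.100/0.242) × 18 = 7.4380
Sum = 26.0000 + 22.6116 + 7.4380 = 56.0496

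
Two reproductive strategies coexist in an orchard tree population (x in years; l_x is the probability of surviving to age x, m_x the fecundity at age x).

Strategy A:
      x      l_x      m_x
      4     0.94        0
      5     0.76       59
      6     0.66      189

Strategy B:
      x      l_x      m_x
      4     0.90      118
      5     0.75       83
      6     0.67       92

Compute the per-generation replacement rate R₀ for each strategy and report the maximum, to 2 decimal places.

230.09

Strategy A: R₀ = 0.94×0 + 0.76×59 + 0.66×189 = 169.5800
Strategy B: R₀ = 0.90×118 + 0.75×83 + 0.67×92 = 230.0900
Highest R₀: strategy B with 230.0900.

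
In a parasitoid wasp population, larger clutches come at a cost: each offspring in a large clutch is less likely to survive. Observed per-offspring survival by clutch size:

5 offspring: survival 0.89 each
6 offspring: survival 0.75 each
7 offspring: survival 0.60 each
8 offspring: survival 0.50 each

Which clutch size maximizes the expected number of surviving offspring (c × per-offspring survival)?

6

Expected surviving offspring = c × s(c):
  c=5: 5 × 0.89 = 4.450
  c=6: 6 × 0.75 = 4.500
  c=7: 7 × 0.60 = 4.200
  c=8: 8 × 0.50 = 4.000
Maximum at c = 6 (4.500 surviving offspring).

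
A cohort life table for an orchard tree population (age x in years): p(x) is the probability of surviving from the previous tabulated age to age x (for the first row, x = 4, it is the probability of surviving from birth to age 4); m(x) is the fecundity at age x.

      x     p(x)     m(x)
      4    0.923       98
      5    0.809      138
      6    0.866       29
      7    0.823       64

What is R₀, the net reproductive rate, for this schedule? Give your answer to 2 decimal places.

246.31

Survivorship from birth: l_x = p_4·p_5·…·p_x.
  l_4 = 0.92300
  l_5 = 0.74671
  l_6 = 0.64665
  l_7 = 0.53219
R₀ = Σ l_x m(x):
  age 4: 0.92300 × 98 = 90.4540
  age 5: 0.74671 × 138 = 103.0460
  age 6: 0.64665 × 29 = 18.7528
  age 7: 0.53219 × 64 = 34.0602
R₀ = 90.4540 + 103.0460 + 18.7528 + 34.0602 = 246.3130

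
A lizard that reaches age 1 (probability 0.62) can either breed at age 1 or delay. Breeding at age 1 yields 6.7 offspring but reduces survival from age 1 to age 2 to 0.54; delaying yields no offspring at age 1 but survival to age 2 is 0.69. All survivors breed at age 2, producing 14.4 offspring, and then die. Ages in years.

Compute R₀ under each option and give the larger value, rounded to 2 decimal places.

breed at age 1: R₀ = 0.62 × (6.7 + 0.54 × 14.4) = 0.62 × 14.4760 = 8.9751
delay to age 2: R₀ = 0.62 × (0.69 × 14.4) = 0.62 × 9.9360 = 6.1603
Higher: breed at age 1 (8.9751).

8.98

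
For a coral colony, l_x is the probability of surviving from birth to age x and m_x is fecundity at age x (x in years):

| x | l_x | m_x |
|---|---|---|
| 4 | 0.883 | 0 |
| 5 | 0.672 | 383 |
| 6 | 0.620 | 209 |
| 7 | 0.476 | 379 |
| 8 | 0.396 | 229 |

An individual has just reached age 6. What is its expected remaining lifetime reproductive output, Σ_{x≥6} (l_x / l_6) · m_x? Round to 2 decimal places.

646.24

l_6 = 0.620. Conditional survival from age 6 to x is l_x / l_6.
  x=6: (0.620/0.620) × 209 = 209.0000
  x=7: (0.476/0.620) × 379 = 290.9742
  x=8: (0.396/0.620) × 229 = 146.2645
Sum = 209.0000 + 290.9742 + 146.2645 = 646.2387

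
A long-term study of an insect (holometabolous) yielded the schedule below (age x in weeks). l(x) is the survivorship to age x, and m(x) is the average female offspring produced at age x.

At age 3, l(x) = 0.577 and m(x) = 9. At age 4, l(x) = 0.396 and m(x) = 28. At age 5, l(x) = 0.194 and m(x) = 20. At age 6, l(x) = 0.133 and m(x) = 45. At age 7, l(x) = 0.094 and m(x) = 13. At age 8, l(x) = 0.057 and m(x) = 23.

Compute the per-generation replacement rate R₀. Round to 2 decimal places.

28.68

R₀ = Σ l(x) m(x):
  age 3: 0.577 × 9 = 5.1930
  age 4: 0.396 × 28 = 11.0880
  age 5: 0.194 × 20 = 3.8800
  age 6: 0.133 × 45 = 5.9850
  age 7: 0.094 × 13 = 1.2220
  age 8: 0.057 × 23 = 1.3110
R₀ = 5.1930 + 11.0880 + 3.8800 + 5.9850 + 1.2220 + 1.3110 = 28.6790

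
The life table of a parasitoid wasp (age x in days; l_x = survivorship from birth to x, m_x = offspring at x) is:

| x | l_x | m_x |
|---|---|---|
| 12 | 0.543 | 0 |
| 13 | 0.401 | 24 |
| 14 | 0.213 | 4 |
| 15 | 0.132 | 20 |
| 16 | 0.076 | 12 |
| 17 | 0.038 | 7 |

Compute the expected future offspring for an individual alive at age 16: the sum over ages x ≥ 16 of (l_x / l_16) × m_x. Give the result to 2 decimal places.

l_16 = 0.076. Conditional survival from age 16 to x is l_x / l_16.
  x=16: (0.076/0.076) × 12 = 12.0000
  x=17: (0.038/0.076) × 7 = 3.5000
Sum = 12.0000 + 3.5000 = 15.5000

15.50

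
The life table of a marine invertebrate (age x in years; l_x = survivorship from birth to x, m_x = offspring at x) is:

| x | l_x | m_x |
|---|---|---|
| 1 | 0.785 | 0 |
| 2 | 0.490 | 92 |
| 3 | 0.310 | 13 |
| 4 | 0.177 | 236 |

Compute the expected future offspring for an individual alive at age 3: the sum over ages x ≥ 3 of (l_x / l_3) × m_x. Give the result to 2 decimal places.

147.75

l_3 = 0.310. Conditional survival from age 3 to x is l_x / l_3.
  x=3: (0.310/0.310) × 13 = 13.0000
  x=4: (0.177/0.310) × 236 = 134.7484
Sum = 13.0000 + 134.7484 = 147.7484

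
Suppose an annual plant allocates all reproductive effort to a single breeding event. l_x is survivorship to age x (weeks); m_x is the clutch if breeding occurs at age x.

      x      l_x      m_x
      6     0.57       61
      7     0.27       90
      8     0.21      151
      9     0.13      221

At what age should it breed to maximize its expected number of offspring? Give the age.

Expected offspring if breeding at age x = l_x × m_x:
  age 6: 0.57 × 61 = 34.770
  age 7: 0.27 × 90 = 24.300
  age 8: 0.21 × 151 = 31.710
  age 9: 0.13 × 221 = 28.730
Maximum at age 6 (34.770).

6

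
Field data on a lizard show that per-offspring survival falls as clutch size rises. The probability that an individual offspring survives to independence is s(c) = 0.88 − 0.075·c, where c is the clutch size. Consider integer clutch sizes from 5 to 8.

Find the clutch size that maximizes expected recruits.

6

Expected recruits = c × s(c):
  c=5: 5 × 0.505 = 2.525
  c=6: 6 × 0.430 = 2.580
  c=7: 7 × 0.355 = 2.485
  c=8: 8 × 0.280 = 2.240
Maximum at c = 6 (2.580 recruits).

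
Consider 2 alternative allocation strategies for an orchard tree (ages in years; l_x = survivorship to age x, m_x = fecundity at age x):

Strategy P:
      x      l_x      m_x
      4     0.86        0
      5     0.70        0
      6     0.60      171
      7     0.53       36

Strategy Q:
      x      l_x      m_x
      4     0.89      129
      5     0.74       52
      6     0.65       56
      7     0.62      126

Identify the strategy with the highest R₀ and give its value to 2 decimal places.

267.81

Strategy P: R₀ = 0.86×0 + 0.70×0 + 0.60×171 + 0.53×36 = 121.6800
Strategy Q: R₀ = 0.89×129 + 0.74×52 + 0.65×56 + 0.62×126 = 267.8100
Highest R₀: strategy Q with 267.8100.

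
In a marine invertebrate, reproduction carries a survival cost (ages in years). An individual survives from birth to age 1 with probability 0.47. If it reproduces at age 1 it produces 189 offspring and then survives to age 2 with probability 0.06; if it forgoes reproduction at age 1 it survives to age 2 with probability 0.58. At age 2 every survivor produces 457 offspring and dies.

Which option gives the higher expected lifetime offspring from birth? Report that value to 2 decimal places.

breed at age 1: R₀ = 0.47 × (189 + 0.06 × 457) = 0.47 × 216.4200 = 101.7174
delay to age 2: R₀ = 0.47 × (0.58 × 457) = 0.47 × 265.0600 = 124.5782
Higher: delay to age 2 (124.5782).

124.58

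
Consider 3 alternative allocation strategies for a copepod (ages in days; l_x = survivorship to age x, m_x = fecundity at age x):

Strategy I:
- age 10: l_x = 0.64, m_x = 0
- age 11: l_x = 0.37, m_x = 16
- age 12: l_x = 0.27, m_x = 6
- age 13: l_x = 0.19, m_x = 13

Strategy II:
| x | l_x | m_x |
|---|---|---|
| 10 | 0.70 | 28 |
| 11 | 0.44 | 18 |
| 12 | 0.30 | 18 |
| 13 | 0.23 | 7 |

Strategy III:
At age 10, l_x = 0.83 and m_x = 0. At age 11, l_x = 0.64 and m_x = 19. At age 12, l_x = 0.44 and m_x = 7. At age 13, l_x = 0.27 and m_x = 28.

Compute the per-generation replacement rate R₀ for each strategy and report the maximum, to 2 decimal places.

Strategy I: R₀ = 0.64×0 + 0.37×16 + 0.27×6 + 0.19×13 = 10.0100
Strategy II: R₀ = 0.70×28 + 0.44×18 + 0.30×18 + 0.23×7 = 34.5300
Strategy III: R₀ = 0.83×0 + 0.64×19 + 0.44×7 + 0.27×28 = 22.8000
Highest R₀: strategy II with 34.5300.

34.53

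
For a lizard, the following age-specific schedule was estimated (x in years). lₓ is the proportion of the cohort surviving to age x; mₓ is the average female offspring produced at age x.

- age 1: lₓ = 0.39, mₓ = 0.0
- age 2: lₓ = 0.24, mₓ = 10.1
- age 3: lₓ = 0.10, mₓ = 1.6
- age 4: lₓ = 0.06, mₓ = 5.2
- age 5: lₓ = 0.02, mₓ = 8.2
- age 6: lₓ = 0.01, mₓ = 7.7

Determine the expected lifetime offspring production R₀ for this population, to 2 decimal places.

3.14

R₀ = Σ lₓ mₓ:
  age 1: 0.39 × 0.0 = 0.0000
  age 2: 0.24 × 10.1 = 2.4240
  age 3: 0.10 × 1.6 = 0.1600
  age 4: 0.06 × 5.2 = 0.3120
  age 5: 0.02 × 8.2 = 0.1640
  age 6: 0.01 × 7.7 = 0.0770
R₀ = 0.0000 + 2.4240 + 0.1600 + 0.3120 + 0.1640 + 0.0770 = 3.1370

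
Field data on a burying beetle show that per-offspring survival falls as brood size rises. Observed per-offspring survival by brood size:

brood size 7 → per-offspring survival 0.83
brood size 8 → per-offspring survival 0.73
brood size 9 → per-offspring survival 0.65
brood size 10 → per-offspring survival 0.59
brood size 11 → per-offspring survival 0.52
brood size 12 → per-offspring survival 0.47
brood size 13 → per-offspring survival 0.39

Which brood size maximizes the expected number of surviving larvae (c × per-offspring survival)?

Expected surviving larvae = c × s(c):
  c=7: 7 × 0.83 = 5.810
  c=8: 8 × 0.73 = 5.840
  c=9: 9 × 0.65 = 5.850
  c=10: 10 × 0.59 = 5.900
  c=11: 11 × 0.52 = 5.720
  c=12: 12 × 0.47 = 5.640
  c=13: 13 × 0.39 = 5.070
Maximum at c = 10 (5.900 surviving larvae).

10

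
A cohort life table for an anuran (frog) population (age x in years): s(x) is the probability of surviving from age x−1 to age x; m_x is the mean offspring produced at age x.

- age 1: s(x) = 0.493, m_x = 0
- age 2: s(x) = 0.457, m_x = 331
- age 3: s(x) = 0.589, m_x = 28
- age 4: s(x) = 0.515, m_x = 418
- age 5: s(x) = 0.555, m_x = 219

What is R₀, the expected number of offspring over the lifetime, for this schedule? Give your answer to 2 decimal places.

Survivorship from birth: l_x = s_1·s_2·…·s_x.
  l_1 = 0.49300
  l_2 = 0.22530
  l_3 = 0.13270
  l_4 = 0.06834
  l_5 = 0.03793
R₀ = Σ l_x m_x:
  age 1: 0.49300 × 0 = 0.0000
  age 2: 0.22530 × 331 = 74.5743
  age 3: 0.13270 × 28 = 3.7156
  age 4: 0.06834 × 418 = 28.5661
  age 5: 0.03793 × 219 = 8.3067
R₀ = 0.0000 + 74.5743 + 3.7156 + 28.5661 + 8.3067 = 115.1627

115.16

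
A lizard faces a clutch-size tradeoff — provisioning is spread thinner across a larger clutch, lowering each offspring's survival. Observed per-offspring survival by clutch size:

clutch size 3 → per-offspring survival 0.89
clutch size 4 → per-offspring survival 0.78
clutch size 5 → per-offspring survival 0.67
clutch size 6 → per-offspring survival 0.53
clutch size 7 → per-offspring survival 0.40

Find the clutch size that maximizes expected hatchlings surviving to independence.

Expected hatchlings surviving to independence = c × s(c):
  c=3: 3 × 0.89 = 2.670
  c=4: 4 × 0.78 = 3.120
  c=5: 5 × 0.67 = 3.350
  c=6: 6 × 0.53 = 3.180
  c=7: 7 × 0.40 = 2.800
Maximum at c = 5 (3.350 hatchlings surviving to independence).

5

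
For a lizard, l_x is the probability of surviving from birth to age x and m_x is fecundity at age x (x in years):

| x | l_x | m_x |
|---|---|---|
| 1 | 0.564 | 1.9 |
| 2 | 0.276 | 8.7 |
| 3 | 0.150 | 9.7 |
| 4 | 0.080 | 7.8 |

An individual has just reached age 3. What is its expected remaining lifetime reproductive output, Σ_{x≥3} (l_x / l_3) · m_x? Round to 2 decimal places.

l_3 = 0.150. Conditional survival from age 3 to x is l_x / l_3.
  x=3: (0.150/0.150) × 9.7 = 9.7000
  x=4: (0.080/0.150) × 7.8 = 4.1600
Sum = 9.7000 + 4.1600 = 13.8600

13.86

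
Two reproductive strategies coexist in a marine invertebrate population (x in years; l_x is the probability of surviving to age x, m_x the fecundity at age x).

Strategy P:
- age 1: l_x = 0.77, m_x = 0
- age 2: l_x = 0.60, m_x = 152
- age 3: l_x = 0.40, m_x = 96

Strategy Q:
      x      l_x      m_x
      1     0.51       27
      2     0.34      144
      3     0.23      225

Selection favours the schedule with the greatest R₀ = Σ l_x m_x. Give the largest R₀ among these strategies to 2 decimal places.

129.60

Strategy P: R₀ = 0.77×0 + 0.60×152 + 0.40×96 = 129.6000
Strategy Q: R₀ = 0.51×27 + 0.34×144 + 0.23×225 = 114.4800
Highest R₀: strategy P with 129.6000.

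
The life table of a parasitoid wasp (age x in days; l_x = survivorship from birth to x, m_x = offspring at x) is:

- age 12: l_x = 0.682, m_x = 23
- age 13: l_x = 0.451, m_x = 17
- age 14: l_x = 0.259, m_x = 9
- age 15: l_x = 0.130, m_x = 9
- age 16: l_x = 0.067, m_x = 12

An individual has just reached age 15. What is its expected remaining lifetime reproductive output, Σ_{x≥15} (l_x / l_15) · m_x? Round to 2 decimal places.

15.18

l_15 = 0.130. Conditional survival from age 15 to x is l_x / l_15.
  x=15: (0.130/0.130) × 9 = 9.0000
  x=16: (0.067/0.130) × 12 = 6.1846
Sum = 9.0000 + 6.1846 = 15.1846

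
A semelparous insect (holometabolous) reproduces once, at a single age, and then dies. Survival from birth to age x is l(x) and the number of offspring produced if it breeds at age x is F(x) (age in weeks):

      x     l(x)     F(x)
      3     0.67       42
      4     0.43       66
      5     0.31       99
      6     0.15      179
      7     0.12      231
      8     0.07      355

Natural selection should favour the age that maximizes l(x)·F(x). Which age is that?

Expected offspring if breeding at age x = l(x) × F(x):
  age 3: 0.67 × 42 = 28.140
  age 4: 0.43 × 66 = 28.380
  age 5: 0.31 × 99 = 30.690
  age 6: 0.15 × 179 = 26.850
  age 7: 0.12 × 231 = 27.720
  age 8: 0.07 × 355 = 24.850
Maximum at age 5 (30.690).

5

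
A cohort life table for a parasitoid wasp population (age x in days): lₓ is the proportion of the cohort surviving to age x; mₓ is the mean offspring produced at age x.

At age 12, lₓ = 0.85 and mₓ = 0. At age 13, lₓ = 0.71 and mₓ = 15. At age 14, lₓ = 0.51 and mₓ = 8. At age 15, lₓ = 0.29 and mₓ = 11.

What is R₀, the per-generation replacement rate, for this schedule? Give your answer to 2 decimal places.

R₀ = Σ lₓ mₓ:
  age 12: 0.85 × 0 = 0.0000
  age 13: 0.71 × 15 = 10.6500
  age 14: 0.51 × 8 = 4.0800
  age 15: 0.29 × 11 = 3.1900
R₀ = 0.0000 + 10.6500 + 4.0800 + 3.1900 = 17.9200

17.92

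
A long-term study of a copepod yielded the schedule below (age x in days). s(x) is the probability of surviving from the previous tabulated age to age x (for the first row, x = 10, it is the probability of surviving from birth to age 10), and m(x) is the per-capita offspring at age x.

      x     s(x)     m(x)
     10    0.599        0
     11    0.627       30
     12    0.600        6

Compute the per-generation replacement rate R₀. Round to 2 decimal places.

12.62

Survivorship from birth: l_x = s_10·s_11·…·s_x.
  l_10 = 0.59900
  l_11 = 0.37557
  l_12 = 0.22534
R₀ = Σ l_x m(x):
  age 10: 0.59900 × 0 = 0.0000
  age 11: 0.37557 × 30 = 11.2671
  age 12: 0.22534 × 6 = 1.3520
R₀ = 0.0000 + 11.2671 + 1.3520 = 12.6191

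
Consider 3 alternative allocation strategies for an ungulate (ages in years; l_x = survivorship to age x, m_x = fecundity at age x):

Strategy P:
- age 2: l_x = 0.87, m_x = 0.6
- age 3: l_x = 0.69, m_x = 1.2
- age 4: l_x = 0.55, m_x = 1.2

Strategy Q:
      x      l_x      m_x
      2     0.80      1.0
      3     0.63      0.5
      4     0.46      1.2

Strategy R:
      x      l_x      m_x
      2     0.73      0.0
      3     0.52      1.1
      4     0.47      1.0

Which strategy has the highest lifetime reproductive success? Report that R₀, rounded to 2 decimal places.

2.01

Strategy P: R₀ = 0.87×0.6 + 0.69×1.2 + 0.55×1.2 = 2.0100
Strategy Q: R₀ = 0.80×1.0 + 0.63×0.5 + 0.46×1.2 = 1.6670
Strategy R: R₀ = 0.73×0.0 + 0.52×1.1 + 0.47×1.0 = 1.0420
Highest R₀: strategy P with 2.0100.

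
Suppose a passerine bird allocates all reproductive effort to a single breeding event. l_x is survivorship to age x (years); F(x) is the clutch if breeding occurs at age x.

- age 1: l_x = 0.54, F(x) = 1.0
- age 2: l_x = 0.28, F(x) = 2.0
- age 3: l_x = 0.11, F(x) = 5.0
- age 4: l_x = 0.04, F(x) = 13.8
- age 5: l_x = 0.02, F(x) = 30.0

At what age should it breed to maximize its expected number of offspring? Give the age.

Expected offspring if breeding at age x = l_x × F(x):
  age 1: 0.54 × 1.0 = 0.540
  age 2: 0.28 × 2.0 = 0.560
  age 3: 0.11 × 5.0 = 0.550
  age 4: 0.04 × 13.8 = 0.552
  age 5: 0.02 × 30.0 = 0.600
Maximum at age 5 (0.600).

5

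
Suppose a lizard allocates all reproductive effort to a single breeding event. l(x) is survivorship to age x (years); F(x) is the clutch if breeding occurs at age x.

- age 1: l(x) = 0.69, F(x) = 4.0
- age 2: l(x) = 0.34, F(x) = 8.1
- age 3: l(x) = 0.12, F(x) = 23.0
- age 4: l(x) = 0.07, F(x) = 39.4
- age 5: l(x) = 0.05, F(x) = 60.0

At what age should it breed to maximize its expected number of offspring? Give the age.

5

Expected offspring if breeding at age x = l(x) × F(x):
  age 1: 0.69 × 4.0 = 2.760
  age 2: 0.34 × 8.1 = 2.754
  age 3: 0.12 × 23.0 = 2.760
  age 4: 0.07 × 39.4 = 2.758
  age 5: 0.05 × 60.0 = 3.000
Maximum at age 5 (3.000).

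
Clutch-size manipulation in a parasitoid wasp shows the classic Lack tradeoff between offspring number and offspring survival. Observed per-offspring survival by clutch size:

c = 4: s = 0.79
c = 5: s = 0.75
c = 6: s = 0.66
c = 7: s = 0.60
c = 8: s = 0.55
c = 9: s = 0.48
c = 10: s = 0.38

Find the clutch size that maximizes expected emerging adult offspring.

Expected emerging adult offspring = c × s(c):
  c=4: 4 × 0.79 = 3.160
  c=5: 5 × 0.75 = 3.750
  c=6: 6 × 0.66 = 3.960
  c=7: 7 × 0.60 = 4.200
  c=8: 8 × 0.55 = 4.400
  c=9: 9 × 0.48 = 4.320
  c=10: 10 × 0.38 = 3.800
Maximum at c = 8 (4.400 emerging adult offspring).

8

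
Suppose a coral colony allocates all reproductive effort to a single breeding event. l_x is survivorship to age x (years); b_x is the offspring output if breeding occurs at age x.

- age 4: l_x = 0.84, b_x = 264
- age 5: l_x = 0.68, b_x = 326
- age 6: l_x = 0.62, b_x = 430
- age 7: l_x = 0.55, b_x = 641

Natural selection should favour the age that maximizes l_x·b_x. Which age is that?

7

Expected offspring if breeding at age x = l_x × b_x:
  age 4: 0.84 × 264 = 221.760
  age 5: 0.68 × 326 = 221.680
  age 6: 0.62 × 430 = 266.600
  age 7: 0.55 × 641 = 352.550
Maximum at age 7 (352.550).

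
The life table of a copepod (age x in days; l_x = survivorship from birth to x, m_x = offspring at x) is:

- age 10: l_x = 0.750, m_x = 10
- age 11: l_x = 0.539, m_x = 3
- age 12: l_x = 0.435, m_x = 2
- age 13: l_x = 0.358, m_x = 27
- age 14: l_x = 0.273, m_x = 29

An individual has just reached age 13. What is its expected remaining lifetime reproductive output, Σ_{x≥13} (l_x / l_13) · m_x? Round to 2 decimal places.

49.11

l_13 = 0.358. Conditional survival from age 13 to x is l_x / l_13.
  x=13: (0.358/0.358) × 27 = 27.0000
  x=14: (0.273/0.358) × 29 = 22.1145
Sum = 27.0000 + 22.1145 = 49.1145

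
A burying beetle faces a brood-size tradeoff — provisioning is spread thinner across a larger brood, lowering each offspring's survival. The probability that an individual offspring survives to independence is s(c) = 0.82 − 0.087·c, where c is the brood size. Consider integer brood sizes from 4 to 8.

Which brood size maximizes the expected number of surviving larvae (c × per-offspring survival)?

Expected surviving larvae = c × s(c):
  c=4: 4 × 0.472 = 1.888
  c=5: 5 × 0.385 = 1.925
  c=6: 6 × 0.298 = 1.788
  c=7: 7 × 0.211 = 1.477
  c=8: 8 × 0.124 = 0.992
Maximum at c = 5 (1.925 surviving larvae).

5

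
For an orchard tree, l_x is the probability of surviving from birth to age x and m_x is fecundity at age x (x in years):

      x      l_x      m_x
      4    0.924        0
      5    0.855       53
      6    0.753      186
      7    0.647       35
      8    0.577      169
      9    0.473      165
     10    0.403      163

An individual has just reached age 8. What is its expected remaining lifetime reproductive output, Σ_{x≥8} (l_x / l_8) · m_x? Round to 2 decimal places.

418.11

l_8 = 0.577. Conditional survival from age 8 to x is l_x / l_8.
  x=8: (0.577/0.577) × 169 = 169.0000
  x=9: (0.473/0.577) × 165 = 135.2600
  x=10: (0.403/0.577) × 163 = 113.8458
Sum = 169.0000 + 135.2600 + 113.8458 = 418.1057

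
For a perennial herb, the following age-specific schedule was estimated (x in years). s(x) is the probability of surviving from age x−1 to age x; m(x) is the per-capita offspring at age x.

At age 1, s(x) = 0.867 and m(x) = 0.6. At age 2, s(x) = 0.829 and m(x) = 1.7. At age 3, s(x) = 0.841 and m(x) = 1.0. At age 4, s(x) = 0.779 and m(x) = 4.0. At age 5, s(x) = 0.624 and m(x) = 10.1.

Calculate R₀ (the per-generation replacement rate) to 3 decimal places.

7.198

Survivorship from birth: l_x = s_1·s_2·…·s_x.
  l_1 = 0.86700
  l_2 = 0.71874
  l_3 = 0.60446
  l_4 = 0.47088
  l_5 = 0.29383
R₀ = Σ l_x m(x):
  age 1: 0.86700 × 0.6 = 0.5202
  age 2: 0.71874 × 1.7 = 1.2219
  age 3: 0.60446 × 1.0 = 0.6045
  age 4: 0.47088 × 4.0 = 1.8835
  age 5: 0.29383 × 10.1 = 2.9677
R₀ = 0.5202 + 1.2219 + 0.6045 + 1.8835 + 2.9677 = 7.1977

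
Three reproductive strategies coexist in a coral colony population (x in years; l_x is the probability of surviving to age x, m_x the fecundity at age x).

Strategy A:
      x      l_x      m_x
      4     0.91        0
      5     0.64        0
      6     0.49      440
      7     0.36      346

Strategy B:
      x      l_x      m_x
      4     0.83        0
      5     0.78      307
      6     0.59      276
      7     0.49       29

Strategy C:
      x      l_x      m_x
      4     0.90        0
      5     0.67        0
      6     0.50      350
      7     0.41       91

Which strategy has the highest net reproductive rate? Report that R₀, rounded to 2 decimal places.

416.51

Strategy A: R₀ = 0.91×0 + 0.64×0 + 0.49×440 + 0.36×346 = 340.1600
Strategy B: R₀ = 0.83×0 + 0.78×307 + 0.59×276 + 0.49×29 = 416.5100
Strategy C: R₀ = 0.90×0 + 0.67×0 + 0.50×350 + 0.41×91 = 212.3100
Highest R₀: strategy B with 416.5100.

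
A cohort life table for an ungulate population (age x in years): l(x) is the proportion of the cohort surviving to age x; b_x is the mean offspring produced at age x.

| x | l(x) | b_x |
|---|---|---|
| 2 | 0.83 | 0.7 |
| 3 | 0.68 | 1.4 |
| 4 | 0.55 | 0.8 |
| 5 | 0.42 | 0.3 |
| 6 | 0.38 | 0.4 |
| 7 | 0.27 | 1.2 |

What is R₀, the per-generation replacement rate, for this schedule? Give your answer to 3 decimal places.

2.575

R₀ = Σ l(x) b_x:
  age 2: 0.83 × 0.7 = 0.5810
  age 3: 0.68 × 1.4 = 0.9520
  age 4: 0.55 × 0.8 = 0.4400
  age 5: 0.42 × 0.3 = 0.1260
  age 6: 0.38 × 0.4 = 0.1520
  age 7: 0.27 × 1.2 = 0.3240
R₀ = 0.5810 + 0.9520 + 0.4400 + 0.1260 + 0.1520 + 0.3240 = 2.5750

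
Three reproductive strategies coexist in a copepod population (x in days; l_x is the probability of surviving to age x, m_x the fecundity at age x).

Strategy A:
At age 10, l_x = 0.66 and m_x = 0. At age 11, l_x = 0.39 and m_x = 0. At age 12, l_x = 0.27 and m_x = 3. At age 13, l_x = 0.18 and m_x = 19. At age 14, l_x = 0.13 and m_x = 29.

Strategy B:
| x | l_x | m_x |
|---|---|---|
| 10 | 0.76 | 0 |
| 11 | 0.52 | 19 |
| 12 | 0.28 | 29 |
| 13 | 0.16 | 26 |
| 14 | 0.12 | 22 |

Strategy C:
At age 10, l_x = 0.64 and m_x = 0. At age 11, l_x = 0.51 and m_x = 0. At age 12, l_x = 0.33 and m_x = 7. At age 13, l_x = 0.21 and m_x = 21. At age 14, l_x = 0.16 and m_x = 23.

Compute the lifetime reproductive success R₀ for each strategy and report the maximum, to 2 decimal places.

24.80

Strategy A: R₀ = 0.66×0 + 0.39×0 + 0.27×3 + 0.18×19 + 0.13×29 = 8.0000
Strategy B: R₀ = 0.76×0 + 0.52×19 + 0.28×29 + 0.16×26 + 0.12×22 = 24.8000
Strategy C: R₀ = 0.64×0 + 0.51×0 + 0.33×7 + 0.21×21 + 0.16×23 = 10.4000
Highest R₀: strategy B with 24.8000.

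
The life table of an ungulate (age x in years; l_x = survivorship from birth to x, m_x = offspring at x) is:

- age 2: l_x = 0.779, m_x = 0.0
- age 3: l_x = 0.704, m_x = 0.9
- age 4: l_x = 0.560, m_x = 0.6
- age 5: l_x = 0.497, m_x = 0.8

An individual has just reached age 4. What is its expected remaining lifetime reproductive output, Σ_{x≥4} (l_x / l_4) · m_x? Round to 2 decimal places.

1.31

l_4 = 0.560. Conditional survival from age 4 to x is l_x / l_4.
  x=4: (0.560/0.560) × 0.6 = 0.6000
  x=5: (0.497/0.560) × 0.8 = 0.7100
Sum = 0.6000 + 0.7100 = 1.3100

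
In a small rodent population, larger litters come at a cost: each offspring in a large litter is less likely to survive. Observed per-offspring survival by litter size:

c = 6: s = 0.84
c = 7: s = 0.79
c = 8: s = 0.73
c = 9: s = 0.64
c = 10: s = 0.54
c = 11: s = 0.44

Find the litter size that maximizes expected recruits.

8

Expected recruits = c × s(c):
  c=6: 6 × 0.84 = 5.040
  c=7: 7 × 0.79 = 5.530
  c=8: 8 × 0.73 = 5.840
  c=9: 9 × 0.64 = 5.760
  c=10: 10 × 0.54 = 5.400
  c=11: 11 × 0.44 = 4.840
Maximum at c = 8 (5.840 recruits).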